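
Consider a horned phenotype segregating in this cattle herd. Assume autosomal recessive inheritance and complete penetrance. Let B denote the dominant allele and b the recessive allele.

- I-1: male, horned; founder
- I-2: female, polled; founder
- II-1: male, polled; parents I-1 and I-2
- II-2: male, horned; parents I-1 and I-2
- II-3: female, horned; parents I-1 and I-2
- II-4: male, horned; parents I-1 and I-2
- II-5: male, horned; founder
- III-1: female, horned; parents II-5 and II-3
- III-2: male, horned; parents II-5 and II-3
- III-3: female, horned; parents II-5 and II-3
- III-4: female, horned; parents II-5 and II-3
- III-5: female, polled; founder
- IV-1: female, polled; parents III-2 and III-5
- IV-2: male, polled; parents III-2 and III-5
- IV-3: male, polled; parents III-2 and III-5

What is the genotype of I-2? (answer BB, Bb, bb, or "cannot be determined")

Bb

From phenotype alone, I-2 is BB or Bb.
I-2 is polled so carries B and passed b to II-2 (bb), so I-2 is Bb.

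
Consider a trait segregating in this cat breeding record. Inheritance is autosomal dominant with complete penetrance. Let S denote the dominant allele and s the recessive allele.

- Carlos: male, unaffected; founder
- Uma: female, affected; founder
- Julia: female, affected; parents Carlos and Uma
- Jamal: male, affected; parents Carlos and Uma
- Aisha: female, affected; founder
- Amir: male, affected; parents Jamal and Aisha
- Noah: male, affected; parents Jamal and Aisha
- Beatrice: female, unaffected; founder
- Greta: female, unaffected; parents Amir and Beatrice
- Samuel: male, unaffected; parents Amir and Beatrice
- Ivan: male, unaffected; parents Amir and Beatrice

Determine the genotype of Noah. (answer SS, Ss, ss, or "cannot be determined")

Noah's phenotype allows SS or Ss, and no parent or child forces a single allele at both positions; consistent genotype assignments exist with Noah as SS or Ss.

cannot be determined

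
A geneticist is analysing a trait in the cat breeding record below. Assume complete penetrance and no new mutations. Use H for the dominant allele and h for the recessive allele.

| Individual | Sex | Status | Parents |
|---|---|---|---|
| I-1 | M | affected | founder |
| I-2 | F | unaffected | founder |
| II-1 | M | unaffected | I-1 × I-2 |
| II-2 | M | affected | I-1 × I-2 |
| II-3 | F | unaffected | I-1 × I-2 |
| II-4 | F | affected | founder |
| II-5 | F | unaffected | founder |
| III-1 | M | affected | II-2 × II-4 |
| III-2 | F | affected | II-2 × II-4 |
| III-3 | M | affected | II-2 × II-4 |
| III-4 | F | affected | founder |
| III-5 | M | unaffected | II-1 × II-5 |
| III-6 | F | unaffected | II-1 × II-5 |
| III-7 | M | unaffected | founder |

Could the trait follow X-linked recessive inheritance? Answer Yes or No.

Yes

A consistent assignment under X-linked recessive exists: I-1 X^h Y, I-2 X^H X^h, II-1 X^H Y, II-2 X^h Y, II-3 X^H X^h, II-4 X^h X^h, II-5 X^H X^H, III-1 X^h Y, III-2 X^h X^h, III-3 X^h Y, III-4 X^h X^h, III-5 X^H Y, III-6 X^H X^H, III-7 X^H Y.
In this assignment every recorded phenotype matches its genotype and every non-founder's genotype is obtainable from its parents' genotypes, so the pedigree is consistent.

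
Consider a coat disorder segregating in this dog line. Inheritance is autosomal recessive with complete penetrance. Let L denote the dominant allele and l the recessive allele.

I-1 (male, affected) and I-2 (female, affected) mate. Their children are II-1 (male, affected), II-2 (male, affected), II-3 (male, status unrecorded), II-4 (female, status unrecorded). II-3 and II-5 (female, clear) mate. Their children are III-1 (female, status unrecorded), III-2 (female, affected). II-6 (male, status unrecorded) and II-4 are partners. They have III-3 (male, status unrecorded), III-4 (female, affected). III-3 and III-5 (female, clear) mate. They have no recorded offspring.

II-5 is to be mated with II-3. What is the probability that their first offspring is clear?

II-5 is clear so carries L and passed l to III-2 (ll), so II-5 is Ll.
II-3 received l from I-1 (ll) and received l from I-2 (ll), so II-3 is ll.
The cross gives 1/2 Ll : 1/2 ll, so P(offspring is clear) = 1/2.

1/2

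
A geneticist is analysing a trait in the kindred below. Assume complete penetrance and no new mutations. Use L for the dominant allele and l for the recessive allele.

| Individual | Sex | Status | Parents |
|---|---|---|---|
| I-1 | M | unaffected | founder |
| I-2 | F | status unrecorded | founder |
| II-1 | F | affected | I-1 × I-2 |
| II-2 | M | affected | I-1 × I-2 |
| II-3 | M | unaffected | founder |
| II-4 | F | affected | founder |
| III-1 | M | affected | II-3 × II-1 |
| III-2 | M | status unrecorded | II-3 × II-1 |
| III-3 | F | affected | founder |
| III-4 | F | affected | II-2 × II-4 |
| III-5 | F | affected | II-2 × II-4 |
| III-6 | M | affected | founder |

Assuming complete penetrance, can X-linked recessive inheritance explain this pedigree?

Under X-linked recessive, II-1 (affected, female) cannot arise from I-1 (unaffected) × I-2 (unrecorded).

No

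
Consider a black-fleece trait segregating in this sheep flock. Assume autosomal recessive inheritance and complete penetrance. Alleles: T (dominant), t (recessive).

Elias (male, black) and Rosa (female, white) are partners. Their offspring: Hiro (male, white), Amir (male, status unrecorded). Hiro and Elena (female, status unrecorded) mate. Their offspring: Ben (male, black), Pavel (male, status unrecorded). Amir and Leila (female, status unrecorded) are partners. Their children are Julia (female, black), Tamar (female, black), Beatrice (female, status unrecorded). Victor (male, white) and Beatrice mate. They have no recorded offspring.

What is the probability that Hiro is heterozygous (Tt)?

Hiro is white so carries T and received t from Elias (tt), so Hiro is Tt, giving P(Tt) = 1.

1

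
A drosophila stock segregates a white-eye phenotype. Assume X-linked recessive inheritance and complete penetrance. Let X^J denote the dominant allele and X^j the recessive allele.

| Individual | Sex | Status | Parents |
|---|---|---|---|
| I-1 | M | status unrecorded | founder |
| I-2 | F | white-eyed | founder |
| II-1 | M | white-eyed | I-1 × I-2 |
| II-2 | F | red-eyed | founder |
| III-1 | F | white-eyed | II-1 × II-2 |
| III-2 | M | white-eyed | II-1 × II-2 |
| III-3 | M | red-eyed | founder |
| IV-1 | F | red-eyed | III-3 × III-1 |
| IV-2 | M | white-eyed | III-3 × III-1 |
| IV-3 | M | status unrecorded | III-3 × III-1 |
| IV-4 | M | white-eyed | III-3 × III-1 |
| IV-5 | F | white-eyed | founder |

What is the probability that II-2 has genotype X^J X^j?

II-2 is red-eyed so carries J and passed j to III-1 (X^j X^j), so II-2 is X^J X^j, giving P(X^J X^j) = 1.

1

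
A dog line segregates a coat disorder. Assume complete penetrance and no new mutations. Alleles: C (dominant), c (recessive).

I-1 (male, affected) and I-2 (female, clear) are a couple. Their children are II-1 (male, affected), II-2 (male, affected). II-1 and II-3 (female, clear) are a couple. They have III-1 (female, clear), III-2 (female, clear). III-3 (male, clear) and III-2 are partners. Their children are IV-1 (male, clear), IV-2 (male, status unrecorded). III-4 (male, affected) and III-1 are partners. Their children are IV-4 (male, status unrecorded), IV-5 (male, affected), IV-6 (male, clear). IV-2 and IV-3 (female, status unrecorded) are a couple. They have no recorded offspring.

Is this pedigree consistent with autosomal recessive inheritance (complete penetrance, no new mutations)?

A consistent assignment under autosomal recessive exists: I-1 cc, I-2 Cc, II-1 cc, II-2 cc, II-3 CC, III-1 Cc, III-2 Cc, III-3 CC, III-4 cc, IV-1 CC, IV-2 CC, IV-3 CC, IV-4 Cc, IV-5 cc, IV-6 Cc.
In this assignment every recorded phenotype matches its genotype and every non-founder's genotype is obtainable from its parents' genotypes, so the pedigree is consistent.

Yes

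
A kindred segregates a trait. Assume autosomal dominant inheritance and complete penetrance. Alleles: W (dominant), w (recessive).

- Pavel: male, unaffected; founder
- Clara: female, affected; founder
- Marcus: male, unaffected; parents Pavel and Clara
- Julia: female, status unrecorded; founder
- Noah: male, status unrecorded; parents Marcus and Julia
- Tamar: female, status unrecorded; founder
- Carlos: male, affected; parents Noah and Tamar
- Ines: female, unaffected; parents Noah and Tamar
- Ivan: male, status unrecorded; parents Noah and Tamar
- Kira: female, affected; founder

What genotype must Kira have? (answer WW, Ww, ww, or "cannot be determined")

cannot be determined

Kira's phenotype allows WW or Ww, and no parent or child forces a single allele at both positions; consistent genotype assignments exist with Kira as WW or Ww.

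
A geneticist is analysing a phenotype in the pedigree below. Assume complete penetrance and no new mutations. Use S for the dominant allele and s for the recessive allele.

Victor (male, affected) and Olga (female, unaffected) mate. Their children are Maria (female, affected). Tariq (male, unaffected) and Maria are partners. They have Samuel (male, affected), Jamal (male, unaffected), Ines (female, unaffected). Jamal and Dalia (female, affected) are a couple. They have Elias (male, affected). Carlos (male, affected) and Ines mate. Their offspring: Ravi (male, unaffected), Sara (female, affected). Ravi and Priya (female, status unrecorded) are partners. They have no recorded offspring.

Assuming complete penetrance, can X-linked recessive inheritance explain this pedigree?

Under X-linked recessive, Jamal (unaffected, male) cannot arise from Tariq (unaffected) × Maria (affected).

No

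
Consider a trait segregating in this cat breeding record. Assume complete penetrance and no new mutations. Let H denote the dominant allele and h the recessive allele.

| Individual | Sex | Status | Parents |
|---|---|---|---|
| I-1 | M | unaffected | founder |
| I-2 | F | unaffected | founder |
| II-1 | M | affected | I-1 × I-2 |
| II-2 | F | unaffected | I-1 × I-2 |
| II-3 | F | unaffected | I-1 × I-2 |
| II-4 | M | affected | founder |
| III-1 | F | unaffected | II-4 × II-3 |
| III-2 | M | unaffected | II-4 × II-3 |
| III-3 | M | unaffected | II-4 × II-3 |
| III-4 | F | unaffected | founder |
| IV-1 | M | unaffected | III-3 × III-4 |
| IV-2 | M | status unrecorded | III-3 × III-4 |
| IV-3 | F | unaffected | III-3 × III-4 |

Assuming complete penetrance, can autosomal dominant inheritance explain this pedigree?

No

Under autosomal dominant, II-1 (affected, male) cannot arise from I-1 (unaffected) × I-2 (unaffected).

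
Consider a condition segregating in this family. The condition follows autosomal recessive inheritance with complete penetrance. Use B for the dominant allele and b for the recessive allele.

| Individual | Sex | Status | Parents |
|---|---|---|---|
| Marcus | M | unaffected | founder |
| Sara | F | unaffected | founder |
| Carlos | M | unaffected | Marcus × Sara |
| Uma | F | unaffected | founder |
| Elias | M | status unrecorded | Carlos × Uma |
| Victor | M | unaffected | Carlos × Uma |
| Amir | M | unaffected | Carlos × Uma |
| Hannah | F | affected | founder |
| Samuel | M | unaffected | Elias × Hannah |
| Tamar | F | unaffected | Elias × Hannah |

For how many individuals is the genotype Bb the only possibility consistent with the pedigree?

Obligate heterozygotes: Samuel is unaffected so carries B and received b from Hannah (bb), so Samuel is Bb; Tamar is unaffected so carries B and received b from Hannah (bb), so Tamar is Bb.
Every other individual is either homozygous by phenotype or has at least one consistent homozygous assignment, so the count is 2.

2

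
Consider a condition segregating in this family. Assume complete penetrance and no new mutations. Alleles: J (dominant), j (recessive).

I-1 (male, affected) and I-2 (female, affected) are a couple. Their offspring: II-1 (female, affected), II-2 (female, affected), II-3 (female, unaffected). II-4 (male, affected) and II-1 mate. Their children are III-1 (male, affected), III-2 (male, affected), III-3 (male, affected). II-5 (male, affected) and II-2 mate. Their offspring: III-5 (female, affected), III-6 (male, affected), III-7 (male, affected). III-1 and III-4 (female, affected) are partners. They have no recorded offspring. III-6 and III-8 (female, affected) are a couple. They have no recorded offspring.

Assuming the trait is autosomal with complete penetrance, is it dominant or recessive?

I-1 and I-2 are both affected yet have an unaffected child II-3. Under a recessive model two affected parents are homozygous and every child would be affected, so the trait cannot be recessive.

dominant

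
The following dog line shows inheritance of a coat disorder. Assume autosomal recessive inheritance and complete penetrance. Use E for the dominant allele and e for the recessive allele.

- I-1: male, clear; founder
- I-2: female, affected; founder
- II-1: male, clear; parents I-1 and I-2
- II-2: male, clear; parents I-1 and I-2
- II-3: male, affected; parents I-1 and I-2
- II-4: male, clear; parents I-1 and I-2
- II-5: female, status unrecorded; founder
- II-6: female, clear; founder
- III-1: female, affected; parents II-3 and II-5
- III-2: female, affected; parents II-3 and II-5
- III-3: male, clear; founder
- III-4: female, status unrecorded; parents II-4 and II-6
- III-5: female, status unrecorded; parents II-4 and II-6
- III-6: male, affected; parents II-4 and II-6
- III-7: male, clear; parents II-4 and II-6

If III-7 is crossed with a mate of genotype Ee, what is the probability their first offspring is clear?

II-4 is clear so carries E and received e from I-2 (ee), so II-4 is Ee.
II-6 is clear so carries E and passed e to III-6 (ee), so II-6 is Ee.
III-7 is a clear offspring of II-4 (Ee) × II-6 (Ee), whose cross gives 1/4 EE : 1/2 Ee : 1/4 ee; conditioning on being clear, III-7 is EE with probability 1/3, Ee with probability 2/3.
Summing over parental genotype combinations, P(offspring is clear) = 1/3·1 + 2/3·3/4 = 5/6.

5/6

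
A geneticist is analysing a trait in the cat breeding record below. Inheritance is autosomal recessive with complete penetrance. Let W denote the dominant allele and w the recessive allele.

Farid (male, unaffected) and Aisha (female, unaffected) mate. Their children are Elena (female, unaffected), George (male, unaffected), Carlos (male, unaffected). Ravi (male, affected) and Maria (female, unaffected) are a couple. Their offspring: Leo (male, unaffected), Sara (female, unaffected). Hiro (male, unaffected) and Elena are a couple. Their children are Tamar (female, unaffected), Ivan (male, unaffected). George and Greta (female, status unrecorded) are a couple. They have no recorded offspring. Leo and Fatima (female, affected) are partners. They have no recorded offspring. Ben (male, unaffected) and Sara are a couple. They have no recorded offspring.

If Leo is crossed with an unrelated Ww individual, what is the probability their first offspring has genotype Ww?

Leo is unaffected so carries W and received w from Ravi (ww), so Leo is Ww.
The cross gives 1/4 WW : 1/2 Ww : 1/4 ww, so P(offspring has genotype Ww) = 1/2.

1/2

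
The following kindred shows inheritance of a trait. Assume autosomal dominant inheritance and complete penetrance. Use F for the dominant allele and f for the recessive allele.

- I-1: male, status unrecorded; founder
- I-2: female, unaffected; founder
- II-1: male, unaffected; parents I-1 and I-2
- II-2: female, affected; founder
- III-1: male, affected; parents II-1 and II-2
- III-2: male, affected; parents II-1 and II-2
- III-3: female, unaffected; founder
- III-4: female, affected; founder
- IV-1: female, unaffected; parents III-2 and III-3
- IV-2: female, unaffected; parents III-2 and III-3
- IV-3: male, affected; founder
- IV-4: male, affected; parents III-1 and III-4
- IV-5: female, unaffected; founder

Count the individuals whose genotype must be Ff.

2

Obligate heterozygotes: III-1 is affected so carries F and received f from II-1 (ff), so III-1 is Ff; III-2 is affected so carries F and received f from II-1 (ff), so III-2 is Ff.
Every other individual is either homozygous by phenotype or has at least one consistent homozygous assignment, so the count is 2.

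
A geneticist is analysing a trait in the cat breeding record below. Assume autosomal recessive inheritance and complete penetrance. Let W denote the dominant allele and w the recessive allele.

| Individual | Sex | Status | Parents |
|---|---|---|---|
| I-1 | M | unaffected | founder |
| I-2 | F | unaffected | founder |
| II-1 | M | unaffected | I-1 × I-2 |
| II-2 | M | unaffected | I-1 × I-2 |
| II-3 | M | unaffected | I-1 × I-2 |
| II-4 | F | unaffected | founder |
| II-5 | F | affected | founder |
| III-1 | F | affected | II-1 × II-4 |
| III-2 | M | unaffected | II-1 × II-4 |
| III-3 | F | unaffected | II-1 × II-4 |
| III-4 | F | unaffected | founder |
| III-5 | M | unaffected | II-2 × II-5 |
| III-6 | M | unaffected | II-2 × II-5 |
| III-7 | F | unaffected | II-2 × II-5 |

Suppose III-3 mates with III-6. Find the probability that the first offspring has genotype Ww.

1/2

II-1 is unaffected so carries W and passed w to III-1 (ww), so II-1 is Ww.
II-4 is unaffected so carries W and passed w to III-1 (ww), so II-4 is Ww.
III-3 is an unaffected offspring of II-1 (Ww) × II-4 (Ww), whose cross gives 1/4 WW : 1/2 Ww : 1/4 ww; conditioning on being unaffected, III-3 is WW with probability 1/3, Ww with probability 2/3.
III-6 is unaffected so carries W and received w from II-5 (ww), so III-6 is Ww.
Summing over parental genotype combinations, P(offspring has genotype Ww) = 1/3·1/2 + 2/3·1/2 = 1/2.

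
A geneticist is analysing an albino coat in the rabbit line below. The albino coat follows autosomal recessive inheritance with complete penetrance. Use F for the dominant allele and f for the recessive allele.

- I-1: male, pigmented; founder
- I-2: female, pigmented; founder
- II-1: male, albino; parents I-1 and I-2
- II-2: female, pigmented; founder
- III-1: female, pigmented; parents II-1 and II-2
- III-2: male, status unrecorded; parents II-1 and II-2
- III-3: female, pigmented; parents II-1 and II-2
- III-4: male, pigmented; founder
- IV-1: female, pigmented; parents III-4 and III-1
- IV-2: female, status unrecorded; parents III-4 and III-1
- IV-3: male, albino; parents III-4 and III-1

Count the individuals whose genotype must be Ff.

Obligate heterozygotes: I-1 is pigmented so carries F and passed f to II-1 (ff), so I-1 is Ff; I-2 is pigmented so carries F and passed f to II-1 (ff), so I-2 is Ff; III-1 is pigmented so carries F and received f from II-1 (ff), so III-1 is Ff; III-3 is pigmented so carries F and received f from II-1 (ff), so III-3 is Ff; III-4 is pigmented so carries F and passed f to IV-3 (ff), so III-4 is Ff.
Every other individual is either homozygous by phenotype or has at least one consistent homozygous assignment, so the count is 5.

5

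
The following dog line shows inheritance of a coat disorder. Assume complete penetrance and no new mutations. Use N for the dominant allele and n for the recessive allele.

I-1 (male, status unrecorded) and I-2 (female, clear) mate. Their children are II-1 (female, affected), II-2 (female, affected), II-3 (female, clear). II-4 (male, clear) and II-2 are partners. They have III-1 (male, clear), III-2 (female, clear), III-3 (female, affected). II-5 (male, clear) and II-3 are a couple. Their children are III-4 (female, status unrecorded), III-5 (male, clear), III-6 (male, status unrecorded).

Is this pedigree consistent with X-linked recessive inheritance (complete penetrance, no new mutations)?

No

Under X-linked recessive, III-1 (clear, male) cannot arise from II-4 (clear) × II-2 (affected).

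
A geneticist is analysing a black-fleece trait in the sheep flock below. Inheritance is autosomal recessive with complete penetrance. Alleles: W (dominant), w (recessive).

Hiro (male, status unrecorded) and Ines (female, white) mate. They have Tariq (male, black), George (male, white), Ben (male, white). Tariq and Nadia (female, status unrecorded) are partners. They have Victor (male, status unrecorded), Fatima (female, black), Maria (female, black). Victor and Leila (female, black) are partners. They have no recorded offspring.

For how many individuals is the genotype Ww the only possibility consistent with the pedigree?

1

Obligate heterozygotes: Ines is white so carries W and passed w to Tariq (ww), so Ines is Ww.
Every other individual is either homozygous by phenotype or has at least one consistent homozygous assignment, so the count is 1.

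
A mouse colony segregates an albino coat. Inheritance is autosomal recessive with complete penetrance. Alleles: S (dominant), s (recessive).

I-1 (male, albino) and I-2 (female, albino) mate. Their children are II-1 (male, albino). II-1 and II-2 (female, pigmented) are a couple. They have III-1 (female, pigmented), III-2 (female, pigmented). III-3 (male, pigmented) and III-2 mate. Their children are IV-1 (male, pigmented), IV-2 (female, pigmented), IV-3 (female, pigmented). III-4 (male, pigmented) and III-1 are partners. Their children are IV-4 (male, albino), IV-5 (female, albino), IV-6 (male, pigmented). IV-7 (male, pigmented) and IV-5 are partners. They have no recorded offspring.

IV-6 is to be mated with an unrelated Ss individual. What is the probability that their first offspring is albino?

1/6

III-4 is pigmented so carries S and passed s to IV-4 (ss), so III-4 is Ss.
III-1 is pigmented so carries S and received s from II-1 (ss), so III-1 is Ss.
IV-6 is a pigmented offspring of III-4 (Ss) × III-1 (Ss), whose cross gives 1/4 SS : 1/2 Ss : 1/4 ss; conditioning on being pigmented, IV-6 is SS with probability 1/3, Ss with probability 2/3.
Summing over parental genotype combinations, P(offspring is albino) = 2/3·1/4 = 1/6.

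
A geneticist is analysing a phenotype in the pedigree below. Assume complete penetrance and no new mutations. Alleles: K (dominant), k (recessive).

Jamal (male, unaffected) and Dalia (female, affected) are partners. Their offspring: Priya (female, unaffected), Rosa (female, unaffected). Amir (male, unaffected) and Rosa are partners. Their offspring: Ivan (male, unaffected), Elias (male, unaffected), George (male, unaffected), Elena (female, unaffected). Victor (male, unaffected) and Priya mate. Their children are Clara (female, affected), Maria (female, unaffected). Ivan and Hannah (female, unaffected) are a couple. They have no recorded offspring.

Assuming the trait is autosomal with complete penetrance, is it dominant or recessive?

Victor and Priya are both unaffected yet have an affected child Clara. Under dominance, an affected child requires at least one affected parent, so the trait cannot be dominant.

recessive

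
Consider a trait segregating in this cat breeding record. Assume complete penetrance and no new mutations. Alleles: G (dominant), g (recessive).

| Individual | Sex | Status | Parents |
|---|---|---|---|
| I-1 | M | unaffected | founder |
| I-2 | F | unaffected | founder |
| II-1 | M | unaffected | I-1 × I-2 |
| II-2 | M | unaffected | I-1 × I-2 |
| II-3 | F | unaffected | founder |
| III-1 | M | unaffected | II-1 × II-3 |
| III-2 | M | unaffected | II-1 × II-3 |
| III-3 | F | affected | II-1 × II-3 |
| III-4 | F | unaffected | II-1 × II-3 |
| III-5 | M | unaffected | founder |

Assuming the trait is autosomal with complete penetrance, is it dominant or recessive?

recessive

II-1 and II-3 are both unaffected yet have an affected child III-3. Under dominance, an affected child requires at least one affected parent, so the trait cannot be dominant.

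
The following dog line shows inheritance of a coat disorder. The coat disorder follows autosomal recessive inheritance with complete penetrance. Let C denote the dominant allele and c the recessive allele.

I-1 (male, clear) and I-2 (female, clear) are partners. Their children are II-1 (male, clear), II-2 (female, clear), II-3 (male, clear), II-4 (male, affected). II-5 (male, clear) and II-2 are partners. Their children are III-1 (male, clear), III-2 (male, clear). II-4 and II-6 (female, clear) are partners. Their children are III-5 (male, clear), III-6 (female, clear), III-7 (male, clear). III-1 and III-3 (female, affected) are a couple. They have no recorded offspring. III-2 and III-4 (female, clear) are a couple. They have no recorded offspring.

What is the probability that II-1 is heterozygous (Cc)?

I-1 is clear so carries C and passed c to II-4 (cc), so I-1 is Cc.
I-2 is clear so carries C and passed c to II-4 (cc), so I-2 is Cc.
Their cross gives offspring ratios 1/4 CC : 1/2 Cc : 1/4 cc. Conditioning on II-1 being clear, P(Cc) = 1/2 / 3/4 = 2/3.

2/3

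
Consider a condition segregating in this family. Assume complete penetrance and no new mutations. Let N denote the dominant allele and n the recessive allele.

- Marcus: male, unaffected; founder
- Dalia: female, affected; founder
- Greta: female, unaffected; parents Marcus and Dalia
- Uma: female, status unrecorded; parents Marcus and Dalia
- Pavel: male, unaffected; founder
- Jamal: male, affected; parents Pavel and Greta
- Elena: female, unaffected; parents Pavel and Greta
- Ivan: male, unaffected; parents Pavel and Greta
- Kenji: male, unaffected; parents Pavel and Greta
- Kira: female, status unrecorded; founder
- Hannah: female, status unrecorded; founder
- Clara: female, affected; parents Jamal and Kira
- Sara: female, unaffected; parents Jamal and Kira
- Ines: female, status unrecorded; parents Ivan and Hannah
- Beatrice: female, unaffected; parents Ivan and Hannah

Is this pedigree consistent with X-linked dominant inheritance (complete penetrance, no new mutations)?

No

Under X-linked dominant, Jamal (affected, male) cannot arise from Pavel (unaffected) × Greta (unaffected).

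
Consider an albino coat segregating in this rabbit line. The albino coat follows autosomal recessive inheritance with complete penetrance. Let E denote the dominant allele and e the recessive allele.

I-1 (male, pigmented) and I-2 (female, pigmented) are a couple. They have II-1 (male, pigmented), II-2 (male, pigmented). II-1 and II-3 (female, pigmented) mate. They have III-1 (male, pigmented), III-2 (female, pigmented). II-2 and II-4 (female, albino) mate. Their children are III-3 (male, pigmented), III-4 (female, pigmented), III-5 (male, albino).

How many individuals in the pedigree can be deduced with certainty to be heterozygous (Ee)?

3

Obligate heterozygotes: II-2 is pigmented so carries E and passed e to III-5 (ee), so II-2 is Ee; III-3 is pigmented so carries E and received e from II-4 (ee), so III-3 is Ee; III-4 is pigmented so carries E and received e from II-4 (ee), so III-4 is Ee.
Every other individual is either homozygous by phenotype or has at least one consistent homozygous assignment, so the count is 3.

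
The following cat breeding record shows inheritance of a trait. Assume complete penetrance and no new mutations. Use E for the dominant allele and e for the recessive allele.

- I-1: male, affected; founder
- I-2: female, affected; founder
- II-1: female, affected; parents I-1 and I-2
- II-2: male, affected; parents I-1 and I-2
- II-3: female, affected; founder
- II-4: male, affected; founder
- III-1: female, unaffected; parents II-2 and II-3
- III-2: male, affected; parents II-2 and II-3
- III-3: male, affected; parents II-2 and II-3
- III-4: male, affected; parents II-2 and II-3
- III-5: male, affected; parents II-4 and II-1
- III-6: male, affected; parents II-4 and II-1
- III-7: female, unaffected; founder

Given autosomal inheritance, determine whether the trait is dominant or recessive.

II-2 and II-3 are both affected yet have an unaffected child III-1. Under a recessive model two affected parents are homozygous and every child would be affected, so the trait cannot be recessive.

dominant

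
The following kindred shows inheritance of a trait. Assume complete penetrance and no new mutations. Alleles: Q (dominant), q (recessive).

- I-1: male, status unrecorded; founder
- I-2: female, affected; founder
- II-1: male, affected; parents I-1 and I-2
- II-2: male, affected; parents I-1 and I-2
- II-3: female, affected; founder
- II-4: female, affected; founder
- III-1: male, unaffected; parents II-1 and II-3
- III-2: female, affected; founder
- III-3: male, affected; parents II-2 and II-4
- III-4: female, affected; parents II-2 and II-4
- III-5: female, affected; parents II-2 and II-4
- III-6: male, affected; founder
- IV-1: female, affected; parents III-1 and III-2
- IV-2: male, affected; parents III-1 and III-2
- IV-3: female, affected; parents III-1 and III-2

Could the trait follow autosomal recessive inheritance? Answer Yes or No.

No

Under autosomal recessive, III-1 (unaffected, male) cannot arise from II-1 (affected) × II-3 (affected).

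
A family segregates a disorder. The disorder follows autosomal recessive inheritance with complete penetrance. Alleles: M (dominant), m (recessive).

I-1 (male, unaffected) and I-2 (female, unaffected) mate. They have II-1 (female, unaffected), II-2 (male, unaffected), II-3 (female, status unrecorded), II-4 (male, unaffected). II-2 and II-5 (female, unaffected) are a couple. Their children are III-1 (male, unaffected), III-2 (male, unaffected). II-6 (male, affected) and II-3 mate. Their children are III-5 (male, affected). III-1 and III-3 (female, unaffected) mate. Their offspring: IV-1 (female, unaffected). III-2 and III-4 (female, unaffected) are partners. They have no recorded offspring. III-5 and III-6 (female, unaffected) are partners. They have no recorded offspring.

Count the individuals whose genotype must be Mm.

No individual's genotype is forced to Mm by the pedigree, so the count is 0.

0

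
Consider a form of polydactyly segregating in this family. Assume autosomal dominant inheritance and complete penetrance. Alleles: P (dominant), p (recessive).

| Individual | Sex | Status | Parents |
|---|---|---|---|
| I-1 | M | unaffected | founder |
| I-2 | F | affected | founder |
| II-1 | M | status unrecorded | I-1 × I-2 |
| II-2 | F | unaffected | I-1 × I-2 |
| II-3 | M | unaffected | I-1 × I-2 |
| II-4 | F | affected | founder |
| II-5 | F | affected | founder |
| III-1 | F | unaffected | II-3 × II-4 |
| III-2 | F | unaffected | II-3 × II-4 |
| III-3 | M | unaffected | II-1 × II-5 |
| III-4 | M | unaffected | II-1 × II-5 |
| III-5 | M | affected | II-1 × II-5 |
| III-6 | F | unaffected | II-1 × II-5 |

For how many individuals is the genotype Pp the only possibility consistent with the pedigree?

3

Obligate heterozygotes: I-2 is affected so carries P and passed p to II-2 (pp), so I-2 is Pp; II-4 is affected so carries P and passed p to III-1 (pp), so II-4 is Pp; II-5 is affected so carries P and passed p to III-3 (pp), so II-5 is Pp.
Every other individual is either homozygous by phenotype or has at least one consistent homozygous assignment, so the count is 3.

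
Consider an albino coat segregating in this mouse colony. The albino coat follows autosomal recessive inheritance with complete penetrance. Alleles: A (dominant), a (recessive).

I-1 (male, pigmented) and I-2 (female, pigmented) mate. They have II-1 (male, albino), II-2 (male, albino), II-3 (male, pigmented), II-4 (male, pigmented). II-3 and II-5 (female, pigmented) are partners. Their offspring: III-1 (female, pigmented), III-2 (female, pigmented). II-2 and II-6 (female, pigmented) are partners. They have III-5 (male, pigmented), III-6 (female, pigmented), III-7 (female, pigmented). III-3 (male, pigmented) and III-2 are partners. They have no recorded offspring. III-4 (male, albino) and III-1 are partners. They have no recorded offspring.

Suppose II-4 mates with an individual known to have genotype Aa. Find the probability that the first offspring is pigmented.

I-1 is pigmented so carries A and passed a to II-1 (aa), so I-1 is Aa.
I-2 is pigmented so carries A and passed a to II-1 (aa), so I-2 is Aa.
II-4 is a pigmented offspring of I-1 (Aa) × I-2 (Aa), whose cross gives 1/4 AA : 1/2 Aa : 1/4 aa; conditioning on being pigmented, II-4 is AA with probability 1/3, Aa with probability 2/3.
Summing over parental genotype combinations, P(offspring is pigmented) = 1/3·1 + 2/3·3/4 = 5/6.

5/6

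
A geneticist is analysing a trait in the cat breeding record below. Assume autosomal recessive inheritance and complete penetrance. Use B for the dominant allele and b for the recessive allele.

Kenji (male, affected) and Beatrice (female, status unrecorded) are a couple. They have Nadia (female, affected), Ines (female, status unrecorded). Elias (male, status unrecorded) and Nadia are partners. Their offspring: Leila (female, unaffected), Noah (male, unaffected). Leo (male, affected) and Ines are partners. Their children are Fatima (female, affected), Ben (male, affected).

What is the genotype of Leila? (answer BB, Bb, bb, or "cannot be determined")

Bb

From phenotype alone, Leila is BB or Bb.
Leila is unaffected so carries B and received b from Nadia (bb), so Leila is Bb.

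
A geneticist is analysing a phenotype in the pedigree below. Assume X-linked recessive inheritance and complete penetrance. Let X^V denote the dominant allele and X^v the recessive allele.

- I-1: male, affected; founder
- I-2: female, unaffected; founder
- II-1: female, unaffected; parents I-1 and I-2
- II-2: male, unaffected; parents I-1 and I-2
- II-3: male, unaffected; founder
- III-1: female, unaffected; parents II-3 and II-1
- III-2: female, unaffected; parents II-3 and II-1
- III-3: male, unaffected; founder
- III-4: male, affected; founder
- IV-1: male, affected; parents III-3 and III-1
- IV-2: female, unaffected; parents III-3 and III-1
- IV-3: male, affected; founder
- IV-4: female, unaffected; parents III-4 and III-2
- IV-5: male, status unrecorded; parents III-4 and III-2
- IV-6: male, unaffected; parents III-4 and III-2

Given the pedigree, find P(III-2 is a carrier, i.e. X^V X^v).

1/5

II-3 is unaffected, so II-3 is X^V Y.
II-1 is unaffected so carries V and received v from I-1 (X^v Y), so II-1 is X^V X^v.
Their cross gives offspring ratios 1/2 X^V X^V : 1/2 X^V X^v. Conditioning on III-2 being unaffected, P(X^V X^v) = 1/2 / 1 = 1/2 before taking III-2's own offspring into account.
III-4 is affected, so III-4 is X^v Y.
Now use III-2's offspring. Probability of each recorded status — unaffected daughter IV-4: 1/2 if III-2 is X^V X^v, 1 if X^V X^V; unaffected son IV-6: 1/2 if III-2 is X^V X^v, 1 if X^V X^V. (IV-5: equally likely either way, so uninformative.)
Bayes: P(X^V X^v) = 1/2·1/4 / (1/2·1/4 + 1/2·1) = 1/5.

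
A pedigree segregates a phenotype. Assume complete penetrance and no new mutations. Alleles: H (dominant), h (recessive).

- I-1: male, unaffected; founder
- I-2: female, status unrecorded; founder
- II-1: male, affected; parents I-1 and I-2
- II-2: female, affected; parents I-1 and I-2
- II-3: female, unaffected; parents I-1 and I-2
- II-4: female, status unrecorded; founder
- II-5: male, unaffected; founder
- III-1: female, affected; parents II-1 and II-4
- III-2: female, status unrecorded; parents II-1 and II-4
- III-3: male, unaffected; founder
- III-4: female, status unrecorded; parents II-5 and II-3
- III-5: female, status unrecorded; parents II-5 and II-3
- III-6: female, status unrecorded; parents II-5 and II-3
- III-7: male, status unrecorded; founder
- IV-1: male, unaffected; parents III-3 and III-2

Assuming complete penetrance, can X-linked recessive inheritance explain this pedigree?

Under X-linked recessive, II-2 (affected, female) cannot arise from I-1 (unaffected) × I-2 (unrecorded).

No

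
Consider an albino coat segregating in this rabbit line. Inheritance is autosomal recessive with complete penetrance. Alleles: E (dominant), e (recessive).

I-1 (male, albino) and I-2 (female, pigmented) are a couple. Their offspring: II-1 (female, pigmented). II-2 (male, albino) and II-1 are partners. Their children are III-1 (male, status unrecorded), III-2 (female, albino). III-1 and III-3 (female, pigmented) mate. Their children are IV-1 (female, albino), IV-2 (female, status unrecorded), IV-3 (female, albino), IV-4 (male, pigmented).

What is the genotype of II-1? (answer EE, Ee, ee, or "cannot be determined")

Ee

From phenotype alone, II-1 is EE or Ee.
II-1 is pigmented so carries E and received e from I-1 (ee), so II-1 is Ee.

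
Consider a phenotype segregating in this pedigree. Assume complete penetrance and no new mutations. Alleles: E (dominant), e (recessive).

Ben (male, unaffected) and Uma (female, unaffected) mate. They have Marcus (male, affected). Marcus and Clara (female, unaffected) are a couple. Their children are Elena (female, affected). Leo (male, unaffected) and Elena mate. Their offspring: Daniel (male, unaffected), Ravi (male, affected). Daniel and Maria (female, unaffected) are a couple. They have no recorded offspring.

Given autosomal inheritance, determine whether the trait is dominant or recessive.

Ben and Uma are both unaffected yet have an affected child Marcus. Under dominance, an affected child requires at least one affected parent, so the trait cannot be dominant.

recessive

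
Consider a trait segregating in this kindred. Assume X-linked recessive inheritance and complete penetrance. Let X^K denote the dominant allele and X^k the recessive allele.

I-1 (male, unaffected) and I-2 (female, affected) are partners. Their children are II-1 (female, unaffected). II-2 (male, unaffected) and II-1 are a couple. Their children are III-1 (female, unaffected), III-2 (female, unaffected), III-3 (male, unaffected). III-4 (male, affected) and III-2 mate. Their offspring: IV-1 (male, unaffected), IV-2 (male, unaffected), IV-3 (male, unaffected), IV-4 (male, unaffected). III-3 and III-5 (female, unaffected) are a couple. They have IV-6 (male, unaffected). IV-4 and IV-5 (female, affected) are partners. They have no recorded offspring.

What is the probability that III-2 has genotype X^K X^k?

II-2 is unaffected, so II-2 is X^K Y.
II-1 is unaffected so carries K and received k from I-2 (X^k X^k), so II-1 is X^K X^k.
Their cross gives offspring ratios 1/2 X^K X^K : 1/2 X^K X^k. Conditioning on III-2 being unaffected, P(X^K X^k) = 1/2 / 1 = 1/2 before taking III-2's own offspring into account.
III-4 is affected, so III-4 is X^k Y.
Now use III-2's offspring. Probability of each recorded status — unaffected son IV-1: 1/2 if III-2 is X^K X^k, 1 if X^K X^K; unaffected son IV-2: 1/2 if III-2 is X^K X^k, 1 if X^K X^K; unaffected son IV-3: 1/2 if III-2 is X^K X^k, 1 if X^K X^K; unaffected son IV-4: 1/2 if III-2 is X^K X^k, 1 if X^K X^K.
Bayes: P(X^K X^k) = 1/2·1/16 / (1/2·1/16 + 1/2·1) = 1/17.

1/17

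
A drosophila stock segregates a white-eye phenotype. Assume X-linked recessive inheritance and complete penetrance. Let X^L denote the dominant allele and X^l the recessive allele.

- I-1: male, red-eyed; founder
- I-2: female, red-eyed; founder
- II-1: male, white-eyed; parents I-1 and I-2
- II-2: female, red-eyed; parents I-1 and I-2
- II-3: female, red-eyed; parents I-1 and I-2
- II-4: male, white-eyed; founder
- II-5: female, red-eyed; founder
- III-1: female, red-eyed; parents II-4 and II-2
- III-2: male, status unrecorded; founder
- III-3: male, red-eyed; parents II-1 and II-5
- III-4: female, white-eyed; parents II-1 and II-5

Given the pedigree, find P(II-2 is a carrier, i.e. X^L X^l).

I-1 is red-eyed, so I-1 is X^L Y.
I-2 is red-eyed so carries L and passed l to II-1 (X^l Y), so I-2 is X^L X^l.
Their cross gives offspring ratios 1/2 X^L X^L : 1/2 X^L X^l. Conditioning on II-2 being red-eyed, P(X^L X^l) = 1/2 / 1 = 1/2 before taking II-2's own offspring into account.
II-4 is white-eyed, so II-4 is X^l Y.
Now use II-2's offspring. Probability of each recorded status — red-eyed daughter III-1: 1/2 if II-2 is X^L X^l, 1 if X^L X^L.
Bayes: P(X^L X^l) = 1/2·1/2 / (1/2·1/2 + 1/2·1) = 1/3.

1/3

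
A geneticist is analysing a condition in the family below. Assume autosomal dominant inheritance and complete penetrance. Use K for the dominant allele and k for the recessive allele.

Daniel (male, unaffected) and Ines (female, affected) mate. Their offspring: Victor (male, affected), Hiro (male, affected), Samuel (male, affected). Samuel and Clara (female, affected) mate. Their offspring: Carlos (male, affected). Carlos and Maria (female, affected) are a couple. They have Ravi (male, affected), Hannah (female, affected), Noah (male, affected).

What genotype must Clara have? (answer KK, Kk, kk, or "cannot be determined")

cannot be determined

Clara's phenotype allows KK or Kk, and no parent or child forces a single allele at both positions; consistent genotype assignments exist with Clara as KK or Kk.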